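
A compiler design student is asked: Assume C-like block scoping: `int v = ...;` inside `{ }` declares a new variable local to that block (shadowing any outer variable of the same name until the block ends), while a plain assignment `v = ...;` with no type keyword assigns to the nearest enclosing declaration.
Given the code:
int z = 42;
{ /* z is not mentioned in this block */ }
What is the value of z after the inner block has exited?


Analyzing scoping rules:
Outer scope: declares z = 42
Inner block: z is neither redeclared nor assigned -> unchanged
After the block -> 42
Result: 42

42


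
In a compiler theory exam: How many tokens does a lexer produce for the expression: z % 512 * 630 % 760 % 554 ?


Scanning 'z % 512 * 630 % 760 % 554'
Token 1: 'z' -> identifier
Token 2: '%' -> operator
Token 3: '512' -> integer_literal
Token 4: '*' -> operator
Token 5: '630' -> integer_literal
Token 6: '%' -> operator
Token 7: '760' -> integer_literal
Token 8: '%' -> operator
Token 9: '554' -> integer_literal
Total tokens: 9

9


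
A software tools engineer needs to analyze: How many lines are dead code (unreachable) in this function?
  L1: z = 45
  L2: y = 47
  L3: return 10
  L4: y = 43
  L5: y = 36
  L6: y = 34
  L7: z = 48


Analyzing control flow:
  L1: reachable (before return)
  L2: reachable (before return)
  L3: reachable (return statement)
  L4: DEAD (after return at L3)
  L5: DEAD (after return at L3)
  L6: DEAD (after return at L3)
  L7: DEAD (after return at L3)
Return at L3, total lines = 7
Dead lines: L4 through L7
Count: 4

4


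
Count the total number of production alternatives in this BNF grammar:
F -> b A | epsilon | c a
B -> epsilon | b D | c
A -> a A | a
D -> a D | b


Counting alternatives per rule:
  F: 3 alternative(s)
  B: 3 alternative(s)
  A: 2 alternative(s)
  D: 2 alternative(s)
Sum: 3 + 3 + 2 + 2 = 10

10


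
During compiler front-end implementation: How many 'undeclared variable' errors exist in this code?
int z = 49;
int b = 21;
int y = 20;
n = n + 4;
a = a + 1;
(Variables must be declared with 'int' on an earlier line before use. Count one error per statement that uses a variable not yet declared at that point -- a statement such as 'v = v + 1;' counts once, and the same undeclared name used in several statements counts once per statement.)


Scanning code line by line:
  Line 1: declare 'z' -> declared = ['z']
  Line 2: declare 'b' -> declared = ['b', 'z']
  Line 3: declare 'y' -> declared = ['b', 'y', 'z']
  Line 4: use 'n' -> ERROR (undeclared)
  Line 5: use 'a' -> ERROR (undeclared)
Total undeclared variable errors: 2

2


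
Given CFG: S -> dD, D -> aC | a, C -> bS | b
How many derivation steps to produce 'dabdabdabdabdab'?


Grammar: S -> dD, D -> aC | a, C -> bS | b
Deriving 'dabdabdabdabdab':
Step 1: S -> dD => dD
Step 2: D -> aC => daC
Step 3: C -> bS => dabS
Step 4: S -> dD => dabdD
Step 5: D -> aC => dabdaC
Step 6: C -> bS => dabdabS
Step 7: S -> dD => dabdabdD
Step 8: D -> aC => dabdabdaC
Step 9: C -> bS => dabdabdabS
Step 10: S -> dD => dabdabdabdD
Step 11: D -> aC => dabdabdabdaC
Step 12: C -> bS => dabdabdabdabS
Step 13: S -> dD => dabdabdabdabdD
Step 14: D -> aC => dabdabdabdabdaC
Step 15: C -> b => dabdabdabdabdab
Total derivation steps: 15

15


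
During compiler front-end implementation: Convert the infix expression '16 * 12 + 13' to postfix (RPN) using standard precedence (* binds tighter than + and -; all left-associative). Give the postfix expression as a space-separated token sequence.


Applying the shunting-yard algorithm:
  Operand 16 -> output
  Push '*' onto operator stack -> op-stack: [*]
  Operand 12 -> output
  See '+' (prec 1); top '*' (prec 2) >= it -> pop '*' to output
  Push '+' onto operator stack -> op-stack: [+]
  Operand 13 -> output
  End of input: pop '+' to output
Postfix result: 16 12 * 13 +

16 12 * 13 +


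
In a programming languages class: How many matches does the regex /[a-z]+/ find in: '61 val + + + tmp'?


Pattern: /[a-z]+/ (identifiers)
Input: '61 val + + + tmp'
Scanning for matches:
  Match 1: 'val'
  Match 2: 'tmp'
Total matches: 2

2


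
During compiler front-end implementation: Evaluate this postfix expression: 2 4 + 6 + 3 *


Processing tokens left to right:
Push 2, Push 4
Pop 2 and 4, compute 2 + 4 = 6, push 6
Push 6
Pop 6 and 6, compute 6 + 6 = 12, push 12
Push 3
Pop 12 and 3, compute 12 * 3 = 36, push 36
Stack result: 36

36


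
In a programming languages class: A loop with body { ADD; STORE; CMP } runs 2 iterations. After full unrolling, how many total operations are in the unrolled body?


Loop body operations: ADD, STORE, CMP (3 ops per iteration)
Unrolling 2 iterations:
  Iteration 1: ADD, STORE, CMP (3 ops)
  Iteration 2: ADD, STORE, CMP (3 ops)
Total: 2 iterations * 3 ops/iter = 6 operations

6


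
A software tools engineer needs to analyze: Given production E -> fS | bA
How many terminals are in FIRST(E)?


Production: E -> fS | bA
Examining each alternative for leading terminals:
  E -> fS : first terminal = 'f'
  E -> bA : first terminal = 'b'
FIRST(E) = {b, f}
Count: 2

2


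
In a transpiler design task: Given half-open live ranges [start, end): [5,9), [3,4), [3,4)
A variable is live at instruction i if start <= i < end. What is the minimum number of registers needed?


Live ranges:
  Var0: [5, 9)
  Var1: [3, 4)
  Var2: [3, 4)
Sweep-line events (position, delta, active):
  pos=3 start -> active=1
  pos=3 start -> active=2
  pos=4 end -> active=1
  pos=4 end -> active=0
  pos=5 start -> active=1
  pos=9 end -> active=0
Maximum simultaneous active: 2
Minimum registers needed: 2

2


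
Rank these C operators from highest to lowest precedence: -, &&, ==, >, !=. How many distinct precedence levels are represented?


Looking up precedence for each operator:
  - -> precedence 5
  && -> precedence 2
  == -> precedence 3
  > -> precedence 4
  != -> precedence 3
Sorted highest to lowest: -, >, ==, !=, &&
Distinct precedence values: [5, 4, 3, 2]
Number of distinct levels: 4

4


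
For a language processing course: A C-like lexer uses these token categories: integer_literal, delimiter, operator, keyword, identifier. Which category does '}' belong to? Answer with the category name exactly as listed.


Token: '}'
Checking categories:
  identifier: no
  integer_literal: no
  operator: no
  keyword: no
  delimiter: YES
Category: delimiter

delimiter


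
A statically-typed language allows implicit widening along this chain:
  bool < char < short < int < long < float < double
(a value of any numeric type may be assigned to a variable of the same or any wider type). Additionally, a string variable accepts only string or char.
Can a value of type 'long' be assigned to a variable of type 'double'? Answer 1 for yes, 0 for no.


Target variable type: double
Source value type: long
Numeric ranks: long=4, double=6
Widening allowed iff rank(source) <= rank(target): 4 <= 6? Yes
Result: 1

1


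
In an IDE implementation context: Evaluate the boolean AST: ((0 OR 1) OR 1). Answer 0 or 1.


Step 1: Evaluate inner node
  0 OR 1 = 1
Step 2: Evaluate root node
  1 OR 1 = 1

1


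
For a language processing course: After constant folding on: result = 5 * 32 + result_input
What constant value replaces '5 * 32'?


Identifying constant sub-expression:
  Original: result = 5 * 32 + result_input
  5 and 32 are both compile-time constants
  Evaluating: 5 * 32 = 160
  After folding: result = 160 + result_input

160


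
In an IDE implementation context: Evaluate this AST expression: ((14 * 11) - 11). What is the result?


Expression: ((14 * 11) - 11)
Evaluating step by step:
  14 * 11 = 154
  154 - 11 = 143
Result: 143

143


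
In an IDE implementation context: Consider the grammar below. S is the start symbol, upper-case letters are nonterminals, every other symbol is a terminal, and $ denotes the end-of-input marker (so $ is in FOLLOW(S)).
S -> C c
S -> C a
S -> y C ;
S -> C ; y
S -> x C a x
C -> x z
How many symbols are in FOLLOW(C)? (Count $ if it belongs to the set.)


S is the start symbol and does not occur in any rule body, so FOLLOW(S) = {$}.
Examining every occurrence of C in a rule body:
  S -> C c : C is followed by terminal 'c' -> add 'c'
  S -> C a : C is followed by terminal 'a' -> add 'a'
  S -> y C ; : C is followed by terminal ';' -> add ';'
  S -> C ; y : C is followed by terminal ';' -> add ';' (already in the set)
  S -> x C a x : C is followed by terminal 'a' -> add 'a' (already in the set)
  C -> x z : C does not occur in the body -> contributes nothing
FOLLOW(C) = {;, a, c}
Count: 3

3


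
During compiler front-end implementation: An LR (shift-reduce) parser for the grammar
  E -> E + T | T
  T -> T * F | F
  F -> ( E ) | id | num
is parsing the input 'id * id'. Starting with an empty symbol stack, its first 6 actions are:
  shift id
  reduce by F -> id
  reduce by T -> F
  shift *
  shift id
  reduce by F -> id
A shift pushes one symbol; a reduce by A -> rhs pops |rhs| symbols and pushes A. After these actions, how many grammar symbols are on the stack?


Tracking the symbol stack through each action:
  Action 1: shift 'id' : push -> stack = [id] (size 1)
  Action 2: reduce by F -> id : pop 1, push F -> stack = [F] (size 1)
  Action 3: reduce by T -> F : pop 1, push T -> stack = [T] (size 1)
  Action 4: shift '*' : push -> stack = [T, *] (size 2)
  Action 5: shift 'id' : push -> stack = [T, *, id] (size 3)
  Action 6: reduce by F -> id : pop 1, push F -> stack = [T, *, F] (size 3)
Final stack size: 3

3


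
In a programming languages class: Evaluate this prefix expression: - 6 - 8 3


Parsing prefix expression: - 6 - 8 3
Step 1: Innermost operation '- 8 3'
  8 - 3 = 5
Step 2: Outer operation '- 6 [5]'
  6 - 5 = 1

1


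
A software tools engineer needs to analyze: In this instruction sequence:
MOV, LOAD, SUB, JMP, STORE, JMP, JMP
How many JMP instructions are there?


Scanning instruction sequence for JMP:
  Position 1: MOV
  Position 2: LOAD
  Position 3: SUB
  Position 4: JMP <- MATCH
  Position 5: STORE
  Position 6: JMP <- MATCH
  Position 7: JMP <- MATCH
Matches at positions: [4, 6, 7]
Total JMP count: 3

3


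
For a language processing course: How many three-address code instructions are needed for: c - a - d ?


Expression: c - a - d
Generating three-address code (respecting * over +/- precedence):
  Instruction 1: t1 = c - a
  Instruction 2: t2 = t1 - d
Total instructions: 2

2


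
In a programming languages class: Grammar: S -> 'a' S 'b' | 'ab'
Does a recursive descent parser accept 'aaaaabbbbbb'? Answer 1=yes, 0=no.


Grammar accepts strings of the form a^n b^n (n >= 1)
Word: 'aaaaabbbbbb'
Counting: 5 a's and 6 b's
Check: 5 == 6? No
Mismatch: a-count != b-count
Rejected

0


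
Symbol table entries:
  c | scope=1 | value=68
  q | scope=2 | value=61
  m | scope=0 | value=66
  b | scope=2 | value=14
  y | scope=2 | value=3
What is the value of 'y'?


Searching symbol table for 'y':
  c | scope=1 | value=68
  q | scope=2 | value=61
  m | scope=0 | value=66
  b | scope=2 | value=14
  y | scope=2 | value=3 <- MATCH
Found 'y' at scope 2 with value 3

3


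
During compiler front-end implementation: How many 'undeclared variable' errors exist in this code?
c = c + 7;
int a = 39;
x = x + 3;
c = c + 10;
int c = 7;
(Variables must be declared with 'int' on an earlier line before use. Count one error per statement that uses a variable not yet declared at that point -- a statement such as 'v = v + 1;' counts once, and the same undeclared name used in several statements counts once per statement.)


Scanning code line by line:
  Line 1: use 'c' -> ERROR (undeclared)
  Line 2: declare 'a' -> declared = ['a']
  Line 3: use 'x' -> ERROR (undeclared)
  Line 4: use 'c' -> ERROR (undeclared)
  Line 5: declare 'c' -> declared = ['a', 'c']
Total undeclared variable errors: 3

3


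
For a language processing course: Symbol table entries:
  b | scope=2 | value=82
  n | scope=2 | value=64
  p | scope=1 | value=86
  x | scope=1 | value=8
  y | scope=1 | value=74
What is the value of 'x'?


Searching symbol table for 'x':
  b | scope=2 | value=82
  n | scope=2 | value=64
  p | scope=1 | value=86
  x | scope=1 | value=8 <- MATCH
  y | scope=1 | value=74
Found 'x' at scope 1 with value 8

8


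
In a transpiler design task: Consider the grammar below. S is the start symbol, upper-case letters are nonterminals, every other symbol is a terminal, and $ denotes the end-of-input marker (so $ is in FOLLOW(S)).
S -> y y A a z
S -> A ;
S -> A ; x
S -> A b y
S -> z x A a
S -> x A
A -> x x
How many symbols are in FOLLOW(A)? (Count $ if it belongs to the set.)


S is the start symbol and does not occur in any rule body, so FOLLOW(S) = {$}.
Examining every occurrence of A in a rule body:
  S -> y y A a z : A is followed by terminal 'a' -> add 'a'
  S -> A ; : A is followed by terminal ';' -> add ';'
  S -> A ; x : A is followed by terminal ';' -> add ';' (already in the set)
  S -> A b y : A is followed by terminal 'b' -> add 'b'
  S -> z x A a : A is followed by terminal 'a' -> add 'a' (already in the set)
  S -> x A : A is at the right end -> add FOLLOW(S) = {$}
  A -> x x : A does not occur in the body -> contributes nothing
FOLLOW(A) = {;, a, b, $}
Count: 4

4


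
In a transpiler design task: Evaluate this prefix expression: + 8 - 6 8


Parsing prefix expression: + 8 - 6 8
Step 1: Innermost operation '- 6 8'
  6 - 8 = -2
Step 2: Outer operation '+ 8 [-2]'
  8 + -2 = 6

6


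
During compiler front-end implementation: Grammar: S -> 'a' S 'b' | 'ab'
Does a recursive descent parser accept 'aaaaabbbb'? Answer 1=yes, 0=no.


Grammar accepts strings of the form a^n b^n (n >= 1)
Word: 'aaaaabbbb'
Counting: 5 a's and 4 b's
Check: 5 == 4? No
Mismatch: a-count != b-count
Rejected

0


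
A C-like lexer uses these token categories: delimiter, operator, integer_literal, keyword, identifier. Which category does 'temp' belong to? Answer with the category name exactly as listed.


Token: 'temp'
Checking categories:
  identifier: YES
  integer_literal: no
  operator: no
  keyword: no
  delimiter: no
Category: identifier

identifier


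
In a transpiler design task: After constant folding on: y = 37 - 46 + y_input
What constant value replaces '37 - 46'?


Identifying constant sub-expression:
  Original: y = 37 - 46 + y_input
  37 and 46 are both compile-time constants
  Evaluating: 37 - 46 = -9
  After folding: y = -9 + y_input

-9


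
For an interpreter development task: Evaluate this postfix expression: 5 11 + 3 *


Processing tokens left to right:
Push 5, Push 11
Pop 5 and 11, compute 5 + 11 = 16, push 16
Push 3
Pop 16 and 3, compute 16 * 3 = 48, push 48
Stack result: 48

48


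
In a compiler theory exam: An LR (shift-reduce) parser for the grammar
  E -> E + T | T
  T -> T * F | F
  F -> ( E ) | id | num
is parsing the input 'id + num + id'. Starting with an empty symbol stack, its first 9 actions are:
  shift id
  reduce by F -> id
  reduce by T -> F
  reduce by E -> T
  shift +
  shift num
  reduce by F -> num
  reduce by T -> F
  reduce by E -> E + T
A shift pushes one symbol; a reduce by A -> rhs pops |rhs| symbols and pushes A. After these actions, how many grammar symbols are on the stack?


Tracking the symbol stack through each action:
  Action 1: shift 'id' : push -> stack = [id] (size 1)
  Action 2: reduce by F -> id : pop 1, push F -> stack = [F] (size 1)
  Action 3: reduce by T -> F : pop 1, push T -> stack = [T] (size 1)
  Action 4: reduce by E -> T : pop 1, push E -> stack = [E] (size 1)
  Action 5: shift '+' : push -> stack = [E, +] (size 2)
  Action 6: shift 'num' : push -> stack = [E, +, num] (size 3)
  Action 7: reduce by F -> num : pop 1, push F -> stack = [E, +, F] (size 3)
  Action 8: reduce by T -> F : pop 1, push T -> stack = [E, +, T] (size 3)
  Action 9: reduce by E -> E + T : pop 3, push E -> stack = [E] (size 1)
Final stack size: 1

1


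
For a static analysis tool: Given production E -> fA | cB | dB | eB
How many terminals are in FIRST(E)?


Production: E -> fA | cB | dB | eB
Examining each alternative for leading terminals:
  E -> fA : first terminal = 'f'
  E -> cB : first terminal = 'c'
  E -> dB : first terminal = 'd'
  E -> eB : first terminal = 'e'
FIRST(E) = {c, d, e, f}
Count: 4

4


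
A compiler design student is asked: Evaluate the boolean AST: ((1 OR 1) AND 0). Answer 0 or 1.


Step 1: Evaluate inner node
  1 OR 1 = 1
Step 2: Evaluate root node
  1 AND 0 = 0

0


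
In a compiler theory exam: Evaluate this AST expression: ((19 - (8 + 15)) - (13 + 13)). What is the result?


Expression: ((19 - (8 + 15)) - (13 + 13))
Evaluating step by step:
  8 + 15 = 23
  19 - 23 = -4
  13 + 13 = 26
  -4 - 26 = -30
Result: -30

-30


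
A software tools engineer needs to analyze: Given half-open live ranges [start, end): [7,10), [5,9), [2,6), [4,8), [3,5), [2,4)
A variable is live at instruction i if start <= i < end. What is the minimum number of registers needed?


Live ranges:
  Var0: [7, 10)
  Var1: [5, 9)
  Var2: [2, 6)
  Var3: [4, 8)
  Var4: [3, 5)
  Var5: [2, 4)
Sweep-line events (position, delta, active):
  pos=2 start -> active=1
  pos=2 start -> active=2
  pos=3 start -> active=3
  pos=4 end -> active=2
  pos=4 start -> active=3
  pos=5 end -> active=2
  pos=5 start -> active=3
  pos=6 end -> active=2
  pos=7 start -> active=3
  pos=8 end -> active=2
  pos=9 end -> active=1
  pos=10 end -> active=0
Maximum simultaneous active: 3
Minimum registers needed: 3

3


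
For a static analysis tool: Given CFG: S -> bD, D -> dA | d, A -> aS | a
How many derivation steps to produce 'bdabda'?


Grammar: S -> bD, D -> dA | d, A -> aS | a
Deriving 'bdabda':
Step 1: S -> bD => bD
Step 2: D -> dA => bdA
Step 3: A -> aS => bdaS
Step 4: S -> bD => bdabD
Step 5: D -> dA => bdabdA
Step 6: A -> a => bdabda
Total derivation steps: 6

6


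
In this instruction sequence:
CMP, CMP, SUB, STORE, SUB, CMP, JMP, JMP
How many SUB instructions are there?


Scanning instruction sequence for SUB:
  Position 1: CMP
  Position 2: CMP
  Position 3: SUB <- MATCH
  Position 4: STORE
  Position 5: SUB <- MATCH
  Position 6: CMP
  Position 7: JMP
  Position 8: JMP
Matches at positions: [3, 5]
Total SUB count: 2

2


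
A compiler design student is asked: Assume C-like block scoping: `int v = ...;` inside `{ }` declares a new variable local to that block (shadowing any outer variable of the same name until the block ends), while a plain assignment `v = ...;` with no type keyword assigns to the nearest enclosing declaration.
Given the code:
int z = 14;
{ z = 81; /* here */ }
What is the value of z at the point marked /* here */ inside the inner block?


Analyzing scoping rules:
Outer scope: declares z = 14
Inner block: 'z = 81;' has no type keyword, so it is an assignment to the outer z (no shadowing)
Inside the block, after the assignment -> 81
Result: 81

81


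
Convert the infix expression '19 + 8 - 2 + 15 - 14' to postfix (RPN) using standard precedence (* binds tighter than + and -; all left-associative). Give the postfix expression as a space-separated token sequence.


Applying the shunting-yard algorithm:
  Operand 19 -> output
  Push '+' onto operator stack -> op-stack: [+]
  Operand 8 -> output
  See '-' (prec 1); top '+' (prec 1) >= it -> pop '+' to output
  Push '-' onto operator stack -> op-stack: [-]
  Operand 2 -> output
  See '+' (prec 1); top '-' (prec 1) >= it -> pop '-' to output
  Push '+' onto operator stack -> op-stack: [+]
  Operand 15 -> output
  See '-' (prec 1); top '+' (prec 1) >= it -> pop '+' to output
  Push '-' onto operator stack -> op-stack: [-]
  Operand 14 -> output
  End of input: pop '-' to output
Postfix result: 19 8 + 2 - 15 + 14 -

19 8 + 2 - 15 + 14 -


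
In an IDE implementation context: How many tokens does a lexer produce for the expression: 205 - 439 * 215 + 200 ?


Scanning '205 - 439 * 215 + 200'
Token 1: '205' -> integer_literal
Token 2: '-' -> operator
Token 3: '439' -> integer_literal
Token 4: '*' -> operator
Token 5: '215' -> integer_literal
Token 6: '+' -> operator
Token 7: '200' -> integer_literal
Total tokens: 7

7


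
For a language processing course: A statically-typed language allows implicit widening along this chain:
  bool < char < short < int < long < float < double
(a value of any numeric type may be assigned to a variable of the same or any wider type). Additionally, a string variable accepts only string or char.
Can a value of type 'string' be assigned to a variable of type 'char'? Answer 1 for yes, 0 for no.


Target variable type: char
Source value type: string
Rule: string cannot widen to any numeric type
Result: 0

0


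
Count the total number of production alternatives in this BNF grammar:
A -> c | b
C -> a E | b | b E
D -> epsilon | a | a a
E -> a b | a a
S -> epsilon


Counting alternatives per rule:
  A: 2 alternative(s)
  C: 3 alternative(s)
  D: 3 alternative(s)
  E: 2 alternative(s)
  S: 1 alternative(s)
Sum: 2 + 3 + 3 + 2 + 1 = 11

11


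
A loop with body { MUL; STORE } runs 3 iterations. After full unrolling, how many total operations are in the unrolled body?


Loop body operations: MUL, STORE (2 ops per iteration)
Unrolling 3 iterations:
  Iteration 1: MUL, STORE (2 ops)
  Iteration 2: MUL, STORE (2 ops)
  Iteration 3: MUL, STORE (2 ops)
Total: 3 iterations * 2 ops/iter = 6 operations

6


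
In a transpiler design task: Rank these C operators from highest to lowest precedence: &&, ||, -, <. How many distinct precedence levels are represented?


Looking up precedence for each operator:
  && -> precedence 2
  || -> precedence 1
  - -> precedence 5
  < -> precedence 4
Sorted highest to lowest: -, <, &&, ||
Distinct precedence values: [5, 4, 2, 1]
Number of distinct levels: 4

4


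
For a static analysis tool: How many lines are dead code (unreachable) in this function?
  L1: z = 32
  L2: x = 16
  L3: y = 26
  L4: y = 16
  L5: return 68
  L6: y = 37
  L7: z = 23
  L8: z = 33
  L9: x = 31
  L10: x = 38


Analyzing control flow:
  L1: reachable (before return)
  L2: reachable (before return)
  L3: reachable (before return)
  L4: reachable (before return)
  L5: reachable (return statement)
  L6: DEAD (after return at L5)
  L7: DEAD (after return at L5)
  L8: DEAD (after return at L5)
  L9: DEAD (after return at L5)
  L10: DEAD (after return at L5)
Return at L5, total lines = 10
Dead lines: L6 through L10
Count: 5

5


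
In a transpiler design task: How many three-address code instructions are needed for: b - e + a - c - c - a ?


Expression: b - e + a - c - c - a
Generating three-address code (respecting * over +/- precedence):
  Instruction 1: t1 = b - e
  Instruction 2: t2 = t1 + a
  Instruction 3: t3 = t2 - c
  Instruction 4: t4 = t3 - c
  Instruction 5: t5 = t4 - a
Total instructions: 5

5


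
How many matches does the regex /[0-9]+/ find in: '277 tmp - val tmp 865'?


Pattern: /[0-9]+/ (int literals)
Input: '277 tmp - val tmp 865'
Scanning for matches:
  Match 1: '277'
  Match 2: '865'
Total matches: 2

2


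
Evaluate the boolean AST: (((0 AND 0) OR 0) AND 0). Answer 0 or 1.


Step 1: Evaluate inner node
  0 AND 0 = 0
Step 2: Evaluate next node
  0 OR 0 = 0
Step 3: Evaluate root node
  0 AND 0 = 0

0


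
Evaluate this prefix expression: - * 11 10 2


Parsing prefix expression: - * 11 10 2
Step 1: Innermost operation '* 11 10'
  11 * 10 = 110
Step 2: Outer operation '- [110] 2'
  110 - 2 = 108

108


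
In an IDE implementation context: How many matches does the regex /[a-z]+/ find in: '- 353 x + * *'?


Pattern: /[a-z]+/ (identifiers)
Input: '- 353 x + * *'
Scanning for matches:
  Match 1: 'x'
Total matches: 1

1


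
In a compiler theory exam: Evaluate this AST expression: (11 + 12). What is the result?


Expression: (11 + 12)
Evaluating step by step:
  11 + 12 = 23
Result: 23

23


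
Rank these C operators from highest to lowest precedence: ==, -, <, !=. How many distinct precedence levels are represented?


Looking up precedence for each operator:
  == -> precedence 3
  - -> precedence 5
  < -> precedence 4
  != -> precedence 3
Sorted highest to lowest: -, <, ==, !=
Distinct precedence values: [5, 4, 3]
Number of distinct levels: 3

3


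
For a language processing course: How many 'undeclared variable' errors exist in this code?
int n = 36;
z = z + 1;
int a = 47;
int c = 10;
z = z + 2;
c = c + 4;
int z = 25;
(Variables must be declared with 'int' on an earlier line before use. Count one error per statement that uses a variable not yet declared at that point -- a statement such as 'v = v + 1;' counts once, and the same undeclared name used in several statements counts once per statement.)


Scanning code line by line:
  Line 1: declare 'n' -> declared = ['n']
  Line 2: use 'z' -> ERROR (undeclared)
  Line 3: declare 'a' -> declared = ['a', 'n']
  Line 4: declare 'c' -> declared = ['a', 'c', 'n']
  Line 5: use 'z' -> ERROR (undeclared)
  Line 6: use 'c' -> OK (declared)
  Line 7: declare 'z' -> declared = ['a', 'c', 'n', 'z']
Total undeclared variable errors: 2

2


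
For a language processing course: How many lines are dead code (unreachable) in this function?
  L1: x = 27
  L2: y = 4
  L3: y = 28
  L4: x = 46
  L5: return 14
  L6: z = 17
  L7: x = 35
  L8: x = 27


Analyzing control flow:
  L1: reachable (before return)
  L2: reachable (before return)
  L3: reachable (before return)
  L4: reachable (before return)
  L5: reachable (return statement)
  L6: DEAD (after return at L5)
  L7: DEAD (after return at L5)
  L8: DEAD (after return at L5)
Return at L5, total lines = 8
Dead lines: L6 through L8
Count: 3

3


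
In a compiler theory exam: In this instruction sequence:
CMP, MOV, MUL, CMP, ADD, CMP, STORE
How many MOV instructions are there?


Scanning instruction sequence for MOV:
  Position 1: CMP
  Position 2: MOV <- MATCH
  Position 3: MUL
  Position 4: CMP
  Position 5: ADD
  Position 6: CMP
  Position 7: STORE
Matches at positions: [2]
Total MOV count: 1

1


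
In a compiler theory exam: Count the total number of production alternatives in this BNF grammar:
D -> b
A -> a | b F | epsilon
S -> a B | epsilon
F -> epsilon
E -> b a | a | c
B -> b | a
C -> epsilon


Counting alternatives per rule:
  D: 1 alternative(s)
  A: 3 alternative(s)
  S: 2 alternative(s)
  F: 1 alternative(s)
  E: 3 alternative(s)
  B: 2 alternative(s)
  C: 1 alternative(s)
Sum: 1 + 3 + 2 + 1 + 3 + 2 + 1 = 13

13


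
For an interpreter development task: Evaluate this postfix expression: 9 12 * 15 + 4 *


Processing tokens left to right:
Push 9, Push 12
Pop 9 and 12, compute 9 * 12 = 108, push 108
Push 15
Pop 108 and 15, compute 108 + 15 = 123, push 123
Push 4
Pop 123 and 4, compute 123 * 4 = 492, push 492
Stack result: 492

492


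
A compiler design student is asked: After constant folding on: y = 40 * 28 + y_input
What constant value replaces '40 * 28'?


Identifying constant sub-expression:
  Original: y = 40 * 28 + y_input
  40 and 28 are both compile-time constants
  Evaluating: 40 * 28 = 1120
  After folding: y = 1120 + y_input

1120


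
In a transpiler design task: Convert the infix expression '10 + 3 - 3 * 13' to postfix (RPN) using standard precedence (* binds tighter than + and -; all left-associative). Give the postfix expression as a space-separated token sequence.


Applying the shunting-yard algorithm:
  Operand 10 -> output
  Push '+' onto operator stack -> op-stack: [+]
  Operand 3 -> output
  See '-' (prec 1); top '+' (prec 1) >= it -> pop '+' to output
  Push '-' onto operator stack -> op-stack: [-]
  Operand 3 -> output
  Push '*' onto operator stack -> op-stack: [-, *]
  Operand 13 -> output
  End of input: pop '*' to output
  End of input: pop '-' to output
Postfix result: 10 3 + 3 13 * -

10 3 + 3 13 * -


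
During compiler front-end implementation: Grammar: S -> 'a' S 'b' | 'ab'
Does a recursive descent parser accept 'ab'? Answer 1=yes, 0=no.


Grammar accepts strings of the form a^n b^n (n >= 1)
Word: 'ab'
Counting: 1 a's and 1 b's
Check: 1 == 1? Yes
Derivation (S -> aSb applied 0 time(s), then S -> ab): S => ab
Accepted

1


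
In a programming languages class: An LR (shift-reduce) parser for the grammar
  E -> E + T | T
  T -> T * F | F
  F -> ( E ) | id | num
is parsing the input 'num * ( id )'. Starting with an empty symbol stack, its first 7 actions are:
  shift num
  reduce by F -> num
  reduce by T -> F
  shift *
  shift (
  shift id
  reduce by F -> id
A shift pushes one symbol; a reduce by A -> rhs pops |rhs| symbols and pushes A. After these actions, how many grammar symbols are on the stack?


Tracking the symbol stack through each action:
  Action 1: shift 'num' : push -> stack = [num] (size 1)
  Action 2: reduce by F -> num : pop 1, push F -> stack = [F] (size 1)
  Action 3: reduce by T -> F : pop 1, push T -> stack = [T] (size 1)
  Action 4: shift '*' : push -> stack = [T, *] (size 2)
  Action 5: shift '(' : push -> stack = [T, *, (] (size 3)
  Action 6: shift 'id' : push -> stack = [T, *, (, id] (size 4)
  Action 7: reduce by F -> id : pop 1, push F -> stack = [T, *, (, F] (size 4)
Final stack size: 4

4


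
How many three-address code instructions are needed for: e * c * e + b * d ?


Expression: e * c * e + b * d
Generating three-address code (respecting * over +/- precedence):
  Instruction 1: t1 = e * c
  Instruction 2: t2 = t1 * e
  Instruction 3: t3 = b * d
  Instruction 4: t4 = t2 + t3
Total instructions: 4

4


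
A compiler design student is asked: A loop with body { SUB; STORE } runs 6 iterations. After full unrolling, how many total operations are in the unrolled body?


Loop body operations: SUB, STORE (2 ops per iteration)
Unrolling 6 iterations:
  Iteration 1: SUB, STORE (2 ops)
  Iteration 2: SUB, STORE (2 ops)
  Iteration 3: SUB, STORE (2 ops)
  Iteration 4: SUB, STORE (2 ops)
  Iteration 5: SUB, STORE (2 ops)
  Iteration 6: SUB, STORE (2 ops)
Total: 6 iterations * 2 ops/iter = 12 operations

12


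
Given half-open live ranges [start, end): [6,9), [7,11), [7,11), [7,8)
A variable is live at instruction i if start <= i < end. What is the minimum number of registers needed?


Live ranges:
  Var0: [6, 9)
  Var1: [7, 11)
  Var2: [7, 11)
  Var3: [7, 8)
Sweep-line events (position, delta, active):
  pos=6 start -> active=1
  pos=7 start -> active=2
  pos=7 start -> active=3
  pos=7 start -> active=4
  pos=8 end -> active=3
  pos=9 end -> active=2
  pos=11 end -> active=1
  pos=11 end -> active=0
Maximum simultaneous active: 4
Minimum registers needed: 4

4


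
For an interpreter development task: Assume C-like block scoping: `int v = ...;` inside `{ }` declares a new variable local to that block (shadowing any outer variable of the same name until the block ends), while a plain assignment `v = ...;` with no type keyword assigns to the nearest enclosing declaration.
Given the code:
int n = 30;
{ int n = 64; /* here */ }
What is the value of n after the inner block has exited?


Analyzing scoping rules:
Outer scope: declares n = 30
Inner block: 'int n = 64;' declares a NEW n that shadows the outer one
When the block exits the inner n goes out of scope; the outer n was never modified -> 30
Result: 30

30


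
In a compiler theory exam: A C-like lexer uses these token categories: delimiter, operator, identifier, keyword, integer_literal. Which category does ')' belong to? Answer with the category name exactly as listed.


Token: ')'
Checking categories:
  identifier: no
  integer_literal: no
  operator: no
  keyword: no
  delimiter: YES
Category: delimiter

delimiter


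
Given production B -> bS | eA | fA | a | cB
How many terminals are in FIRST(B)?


Production: B -> bS | eA | fA | a | cB
Examining each alternative for leading terminals:
  B -> bS : first terminal = 'b'
  B -> eA : first terminal = 'e'
  B -> fA : first terminal = 'f'
  B -> a : first terminal = 'a'
  B -> cB : first terminal = 'c'
FIRST(B) = {a, b, c, e, f}
Count: 5

5


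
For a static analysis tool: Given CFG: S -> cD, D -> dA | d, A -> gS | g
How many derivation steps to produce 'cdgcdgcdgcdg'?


Grammar: S -> cD, D -> dA | d, A -> gS | g
Deriving 'cdgcdgcdgcdg':
Step 1: S -> cD => cD
Step 2: D -> dA => cdA
Step 3: A -> gS => cdgS
Step 4: S -> cD => cdgcD
Step 5: D -> dA => cdgcdA
Step 6: A -> gS => cdgcdgS
Step 7: S -> cD => cdgcdgcD
Step 8: D -> dA => cdgcdgcdA
Step 9: A -> gS => cdgcdgcdgS
Step 10: S -> cD => cdgcdgcdgcD
Step 11: D -> dA => cdgcdgcdgcdA
Step 12: A -> g => cdgcdgcdgcdg
Total derivation steps: 12

12


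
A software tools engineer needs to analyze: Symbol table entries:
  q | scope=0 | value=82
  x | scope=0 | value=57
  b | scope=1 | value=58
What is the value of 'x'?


Searching symbol table for 'x':
  q | scope=0 | value=82
  x | scope=0 | value=57 <- MATCH
  b | scope=1 | value=58
Found 'x' at scope 0 with value 57

57


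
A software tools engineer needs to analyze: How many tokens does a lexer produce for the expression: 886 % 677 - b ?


Scanning '886 % 677 - b'
Token 1: '886' -> integer_literal
Token 2: '%' -> operator
Token 3: '677' -> integer_literal
Token 4: '-' -> operator
Token 5: 'b' -> identifier
Total tokens: 5

5


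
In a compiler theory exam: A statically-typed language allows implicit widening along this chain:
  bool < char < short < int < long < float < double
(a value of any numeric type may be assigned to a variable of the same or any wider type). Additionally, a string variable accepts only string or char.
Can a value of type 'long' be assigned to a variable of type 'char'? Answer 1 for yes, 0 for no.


Target variable type: char
Source value type: long
Numeric ranks: long=4, char=1
Widening allowed iff rank(source) <= rank(target): 4 <= 1? No
Result: 0

0


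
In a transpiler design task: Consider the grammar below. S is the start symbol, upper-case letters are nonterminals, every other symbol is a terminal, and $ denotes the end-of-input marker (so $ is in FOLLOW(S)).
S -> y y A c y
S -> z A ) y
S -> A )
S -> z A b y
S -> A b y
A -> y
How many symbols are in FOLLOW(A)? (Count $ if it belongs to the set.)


S is the start symbol and does not occur in any rule body, so FOLLOW(S) = {$}.
Examining every occurrence of A in a rule body:
  S -> y y A c y : A is followed by terminal 'c' -> add 'c'
  S -> z A ) y : A is followed by terminal ')' -> add ')'
  S -> A ) : A is followed by terminal ')' -> add ')' (already in the set)
  S -> z A b y : A is followed by terminal 'b' -> add 'b'
  S -> A b y : A is followed by terminal 'b' -> add 'b' (already in the set)
  A -> y : A does not occur in the body -> contributes nothing
FOLLOW(A) = {), b, c}
Count: 3

3


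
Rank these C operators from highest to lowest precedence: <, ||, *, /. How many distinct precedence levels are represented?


Looking up precedence for each operator:
  < -> precedence 4
  || -> precedence 1
  * -> precedence 6
  / -> precedence 6
Sorted highest to lowest: *, /, <, ||
Distinct precedence values: [6, 4, 1]
Number of distinct levels: 3

3


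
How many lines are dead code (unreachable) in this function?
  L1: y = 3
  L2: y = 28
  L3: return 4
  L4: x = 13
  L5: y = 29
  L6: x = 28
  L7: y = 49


Analyzing control flow:
  L1: reachable (before return)
  L2: reachable (before return)
  L3: reachable (return statement)
  L4: DEAD (after return at L3)
  L5: DEAD (after return at L3)
  L6: DEAD (after return at L3)
  L7: DEAD (after return at L3)
Return at L3, total lines = 7
Dead lines: L4 through L7
Count: 4

4


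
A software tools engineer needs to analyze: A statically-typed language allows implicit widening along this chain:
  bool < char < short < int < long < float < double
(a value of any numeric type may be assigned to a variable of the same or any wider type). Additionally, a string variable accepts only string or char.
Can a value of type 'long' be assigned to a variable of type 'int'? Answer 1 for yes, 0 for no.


Target variable type: int
Source value type: long
Numeric ranks: long=4, int=3
Widening allowed iff rank(source) <= rank(target): 4 <= 3? No
Result: 0

0


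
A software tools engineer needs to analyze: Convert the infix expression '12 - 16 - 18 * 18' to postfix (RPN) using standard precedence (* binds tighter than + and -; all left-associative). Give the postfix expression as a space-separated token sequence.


Applying the shunting-yard algorithm:
  Operand 12 -> output
  Push '-' onto operator stack -> op-stack: [-]
  Operand 16 -> output
  See '-' (prec 1); top '-' (prec 1) >= it -> pop '-' to output
  Push '-' onto operator stack -> op-stack: [-]
  Operand 18 -> output
  Push '*' onto operator stack -> op-stack: [-, *]
  Operand 18 -> output
  End of input: pop '*' to output
  End of input: pop '-' to output
Postfix result: 12 16 - 18 18 * -

12 16 - 18 18 * -


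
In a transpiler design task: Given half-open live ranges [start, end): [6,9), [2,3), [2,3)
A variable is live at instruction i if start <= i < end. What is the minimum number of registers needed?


Live ranges:
  Var0: [6, 9)
  Var1: [2, 3)
  Var2: [2, 3)
Sweep-line events (position, delta, active):
  pos=2 start -> active=1
  pos=2 start -> active=2
  pos=3 end -> active=1
  pos=3 end -> active=0
  pos=6 start -> active=1
  pos=9 end -> active=0
Maximum simultaneous active: 2
Minimum registers needed: 2

2


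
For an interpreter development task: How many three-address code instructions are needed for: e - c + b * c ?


Expression: e - c + b * c
Generating three-address code (respecting * over +/- precedence):
  Instruction 1: t1 = b * c
  Instruction 2: t2 = e - c
  Instruction 3: t3 = t2 + t1
Total instructions: 3

3


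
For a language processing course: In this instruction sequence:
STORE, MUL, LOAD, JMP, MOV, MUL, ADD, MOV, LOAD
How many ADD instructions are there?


Scanning instruction sequence for ADD:
  Position 1: STORE
  Position 2: MUL
  Position 3: LOAD
  Position 4: JMP
  Position 5: MOV
  Position 6: MUL
  Position 7: ADD <- MATCH
  Position 8: MOV
  Position 9: LOAD
Matches at positions: [7]
Total ADD count: 1

1


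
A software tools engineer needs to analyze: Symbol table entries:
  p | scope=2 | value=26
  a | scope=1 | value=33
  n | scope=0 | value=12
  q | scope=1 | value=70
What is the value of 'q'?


Searching symbol table for 'q':
  p | scope=2 | value=26
  a | scope=1 | value=33
  n | scope=0 | value=12
  q | scope=1 | value=70 <- MATCH
Found 'q' at scope 1 with value 70

70


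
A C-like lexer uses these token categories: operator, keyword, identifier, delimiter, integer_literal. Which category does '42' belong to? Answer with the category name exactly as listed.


Token: '42'
Checking categories:
  identifier: no
  integer_literal: YES
  operator: no
  keyword: no
  delimiter: no
Category: integer_literal

integer_literal


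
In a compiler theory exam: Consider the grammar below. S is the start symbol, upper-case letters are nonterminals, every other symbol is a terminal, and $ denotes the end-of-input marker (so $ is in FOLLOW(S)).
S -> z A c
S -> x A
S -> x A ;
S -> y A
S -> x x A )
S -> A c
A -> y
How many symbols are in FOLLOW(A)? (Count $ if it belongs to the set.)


S is the start symbol and does not occur in any rule body, so FOLLOW(S) = {$}.
Examining every occurrence of A in a rule body:
  S -> z A c : A is followed by terminal 'c' -> add 'c'
  S -> x A : A is at the right end -> add FOLLOW(S) = {$}
  S -> x A ; : A is followed by terminal ';' -> add ';'
  S -> y A : A is at the right end -> add FOLLOW(S) = {$} (already in the set)
  S -> x x A ) : A is followed by terminal ')' -> add ')'
  S -> A c : A is followed by terminal 'c' -> add 'c' (already in the set)
  A -> y : A does not occur in the body -> contributes nothing
FOLLOW(A) = {), ;, c, $}
Count: 4

4


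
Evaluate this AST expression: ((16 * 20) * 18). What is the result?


Expression: ((16 * 20) * 18)
Evaluating step by step:
  16 * 20 = 320
  320 * 18 = 5760
Result: 5760

5760


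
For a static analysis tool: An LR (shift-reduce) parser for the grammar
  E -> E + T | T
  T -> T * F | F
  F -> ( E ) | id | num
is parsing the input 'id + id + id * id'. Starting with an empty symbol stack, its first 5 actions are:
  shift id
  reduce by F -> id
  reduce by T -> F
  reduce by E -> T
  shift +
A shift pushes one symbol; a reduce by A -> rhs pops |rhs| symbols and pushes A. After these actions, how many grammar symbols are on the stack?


Tracking the symbol stack through each action:
  Action 1: shift 'id' : push -> stack = [id] (size 1)
  Action 2: reduce by F -> id : pop 1, push F -> stack = [F] (size 1)
  Action 3: reduce by T -> F : pop 1, push T -> stack = [T] (size 1)
  Action 4: reduce by E -> T : pop 1, push E -> stack = [E] (size 1)
  Action 5: shift '+' : push -> stack = [E, +] (size 2)
Final stack size: 2

2
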